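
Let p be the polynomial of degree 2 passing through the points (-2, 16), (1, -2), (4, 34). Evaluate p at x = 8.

Forward differences of the values at x = -2, 1, 4:
  p  : 16  -2  34
  Δ  : -18  36
  Δ^2: 54
The second differences are constant, confirming degree 2.
Interpolating (Newton forward form) and evaluating at x = 8 gives p(8) = 166.

166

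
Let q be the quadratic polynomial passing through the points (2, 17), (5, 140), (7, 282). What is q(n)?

q(n) = 6n^2 - n - 5

Using the Lagrange interpolation formula with nodes 2, 5, 7:
  L_0(n) = (n - 5)(n - 7) / 15
  L_1(n) = (n - 2)(n - 7) / -6
  L_2(n) = (n - 2)(n - 5) / 10
Then q(n) = 17·L_0(n) + 140·L_1(n) + 282·L_2(n).
Expanding and collecting terms gives q(n) = 6n^2 - n - 5.
Check: q(5) = 140. ✓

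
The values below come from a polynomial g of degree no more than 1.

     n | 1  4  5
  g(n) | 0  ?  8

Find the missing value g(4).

The 2 known points determine the degree-1 polynomial uniquely.
Write g(n) = an + b. Substituting each data point gives a linear system:
  a + b = 0
  5a + b = 8
Solving the system yields a = 2, b = -2.
So g(n) = 2n - 2.
Then g(4) = 6.

6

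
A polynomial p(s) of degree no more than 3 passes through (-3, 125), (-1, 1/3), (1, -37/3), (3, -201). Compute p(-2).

92/3

Using the Lagrange interpolation formula with nodes -3, -1, 1, 3:
  L_0(s) = (s + 1)(s - 1)(s - 3) / -48
  L_1(s) = (s + 3)(s - 1)(s - 3) / 16
  L_2(s) = (s + 3)(s + 1)(s - 3) / -16
  L_3(s) = (s + 3)(s + 1)(s - 1) / 48
Then p(s) = 125·L_0(s) + 1/3·L_1(s) - 37/3·L_2(s) - 201·L_3(s).
Expanding and collecting terms gives p(s) = -6s^3 - 4s^2 - (1/3)s - 2.
Evaluating at s = -2: p(-2) = 92/3.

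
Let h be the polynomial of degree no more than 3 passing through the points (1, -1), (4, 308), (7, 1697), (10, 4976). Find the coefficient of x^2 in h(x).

Write h(x) = ax^3 + bx^2 + cx + d. Substituting each data point gives a linear system:
  a + b + c + d = -1
  64a + 16b + 4c + d = 308
  343a + 49b + 7c + d = 1697
  1000a + 100b + 10c + d = 4976
Solving the system yields a = 5, b = 0, c = -2, d = -4.
So h(x) = 5x^3 - 2x - 4.
The coefficient of x^2 is 0.

0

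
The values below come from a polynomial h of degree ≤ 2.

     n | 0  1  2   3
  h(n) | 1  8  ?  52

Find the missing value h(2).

25

On equispaced nodes a degree-2 polynomial has vanishing third forward difference, so
  - h(0) + 3·h(1) - 3·h(2) + h(3) = 0.
Substituting the known values and solving for h(2):
  -3·h(2) = -75
  h(2) = 25.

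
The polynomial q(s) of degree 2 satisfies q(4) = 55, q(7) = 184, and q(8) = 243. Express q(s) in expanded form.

q(s) = 4s^2 - s - 5

Using the Lagrange interpolation formula with nodes 4, 7, 8:
  L_0(s) = (s - 7)(s - 8) / 12
  L_1(s) = (s - 4)(s - 8) / -3
  L_2(s) = (s - 4)(s - 7) / 4
Then q(s) = 55·L_0(s) + 184·L_1(s) + 243·L_2(s).
Expanding and collecting terms gives q(s) = 4s^2 - s - 5.
Check: q(7) = 184. ✓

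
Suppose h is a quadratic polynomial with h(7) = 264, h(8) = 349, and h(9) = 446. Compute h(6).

Write h(t) = at^2 + bt + c. Substituting each data point gives a linear system:
  49a + 7b + c = 264
  64a + 8b + c = 349
  81a + 9b + c = 446
Solving the system yields a = 6, b = -5, c = 5.
So h(t) = 6t^2 - 5t + 5.
Then h(6) = 191.

191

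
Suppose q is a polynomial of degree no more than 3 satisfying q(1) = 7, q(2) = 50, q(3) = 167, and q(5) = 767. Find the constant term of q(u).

2

Write q(u) = au^3 + bu^2 + cu + d. Substituting each data point gives a linear system:
  a + b + c + d = 7
  8a + 4b + 2c + d = 50
  27a + 9b + 3c + d = 167
  125a + 25b + 5c + d = 767
Solving the system yields a = 6, b = 1, c = -2, d = 2.
So q(u) = 6u^3 + u^2 - 2u + 2.
The constant term is 2.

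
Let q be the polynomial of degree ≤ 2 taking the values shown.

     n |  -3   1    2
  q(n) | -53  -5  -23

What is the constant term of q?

1

Write q(n) = an^2 + bn + c. Substituting each data point gives a linear system:
  9a - 3b + c = -53
  a + b + c = -5
  4a + 2b + c = -23
Solving the system yields a = -6, b = 0, c = 1.
So q(n) = -6n² + 1.
The constant term is 1.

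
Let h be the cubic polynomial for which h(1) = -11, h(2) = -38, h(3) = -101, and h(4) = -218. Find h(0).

-2

Write h(x) = ax^3 + bx^2 + cx + d. Substituting each data point gives a linear system:
  a + b + c + d = -11
  8a + 4b + 2c + d = -38
  27a + 9b + 3c + d = -101
  64a + 16b + 4c + d = -218
Solving the system yields a = -3, b = 0, c = -6, d = -2.
So h(x) = -3x³ - 6x - 2.
Then h(0) = -2.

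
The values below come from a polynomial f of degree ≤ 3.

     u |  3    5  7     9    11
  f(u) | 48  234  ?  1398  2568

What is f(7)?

On equispaced nodes a degree-3 polynomial has vanishing fourth forward difference, so
  f(3) - 4·f(5) + 6·f(7) - 4·f(9) + f(11) = 0.
Substituting the known values and solving for f(7):
  6·f(7) = 3912
  f(7) = 652.

652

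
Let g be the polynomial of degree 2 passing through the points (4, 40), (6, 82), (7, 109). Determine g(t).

Write g(t) = at^2 + bt + c. Substituting each data point gives a linear system:
  16a + 4b + c = 40
  36a + 6b + c = 82
  49a + 7b + c = 109
Solving the system yields a = 2, b = 1, c = 4.
So g(t) = 2t^2 + t + 4.
Check: g(4) = 40. ✓

g(t) = 2t^2 + t + 4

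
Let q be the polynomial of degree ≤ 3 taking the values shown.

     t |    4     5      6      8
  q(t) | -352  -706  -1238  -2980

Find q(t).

Write q(t) = at^3 + bt^2 + ct + d. Substituting each data point gives a linear system:
  64a + 16b + 4c + d = -352
  125a + 25b + 5c + d = -706
  216a + 36b + 6c + d = -1238
  512a + 64b + 8c + d = -2980
Solving the system yields a = -6, b = 1, c = 3, d = 4.
So q(t) = -6t³ + t² + 3t + 4.
Check: q(6) = -1238. ✓

q(t) = -6t^3 + t^2 + 3t + 4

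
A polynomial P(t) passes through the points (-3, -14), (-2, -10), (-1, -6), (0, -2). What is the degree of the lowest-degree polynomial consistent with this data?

1

Forward differences of the values at t = -3, -2, -1, 0:
  P  : -14  -10  -6  -2
  Δ  : 4  4  4
  Δ^2: 0  0
  Δ^3: 0
The first differences are constant (4) and nonzero, while all higher differences vanish, so the minimal degree is 1.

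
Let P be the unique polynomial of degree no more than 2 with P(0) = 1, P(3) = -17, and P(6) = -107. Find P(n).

P(n) = -4n^2 + 6n + 1

Write P(n) = an^2 + bn + c. Substituting each data point gives a linear system:
  c = 1
  9a + 3b + c = -17
  36a + 6b + c = -107
Solving the system yields a = -4, b = 6, c = 1.
So P(n) = -4n^2 + 6n + 1.
Check: P(0) = 1. ✓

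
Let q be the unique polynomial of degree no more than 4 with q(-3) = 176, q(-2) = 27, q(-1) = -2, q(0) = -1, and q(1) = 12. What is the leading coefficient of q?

Write q(n) = an^4 + bn^3 + cn^2 + dn + e. Substituting each data point gives a linear system:
  81a - 27b + 9c - 3d + e = 176
  16a - 8b + 4c - 2d + e = 27
  a - b + c - d + e = -2
  e = -1
  a + b + c + d + e = 12
Solving the system yields a = 3, b = 3, c = 3, d = 4, e = -1.
So q(n) = 3n^4 + 3n^3 + 3n^2 + 4n - 1.
The leading coefficient is 3.

3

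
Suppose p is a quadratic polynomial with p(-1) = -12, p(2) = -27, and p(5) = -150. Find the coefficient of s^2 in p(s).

-6

Write p(s) = as^2 + bs + c. Substituting each data point gives a linear system:
  a - b + c = -12
  4a + 2b + c = -27
  25a + 5b + c = -150
Solving the system yields a = -6, b = 1, c = -5.
So p(s) = -6s² + s - 5.
The leading coefficient is -6.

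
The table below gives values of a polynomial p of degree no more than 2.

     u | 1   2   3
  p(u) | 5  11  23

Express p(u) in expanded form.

Using the Lagrange interpolation formula with nodes 1, 2, 3:
  L_0(u) = (u - 2)(u - 3) / 2
  L_1(u) = (u - 1)(u - 3) / -1
  L_2(u) = (u - 1)(u - 2) / 2
Then p(u) = 5·L_0(u) + 11·L_1(u) + 23·L_2(u).
Expanding and collecting terms gives p(u) = 3u^2 - 3u + 5.
Check: p(2) = 11. ✓

p(u) = 3u^2 - 3u + 5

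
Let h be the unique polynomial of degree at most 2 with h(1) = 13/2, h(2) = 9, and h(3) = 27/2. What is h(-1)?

Using the Lagrange interpolation formula with nodes 1, 2, 3:
  L_0(t) = (t - 2)(t - 3) / 2
  L_1(t) = (t - 1)(t - 3) / -1
  L_2(t) = (t - 1)(t - 2) / 2
Then h(t) = 13/2·L_0(t) + 9·L_1(t) + 27/2·L_2(t).
Expanding and collecting terms gives h(t) = t² - (1/2)t + 6.
Evaluating at t = -1: h(-1) = 15/2.

15/2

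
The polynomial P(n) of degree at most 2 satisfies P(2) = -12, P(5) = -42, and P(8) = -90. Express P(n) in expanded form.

P(n) = -n^2 - 3n - 2

Using the Lagrange interpolation formula with nodes 2, 5, 8:
  L_0(n) = (n - 5)(n - 8) / 18
  L_1(n) = (n - 2)(n - 8) / -9
  L_2(n) = (n - 2)(n - 5) / 18
Then P(n) = -12·L_0(n) - 42·L_1(n) - 90·L_2(n).
Expanding and collecting terms gives P(n) = -n^2 - 3n - 2.
Check: P(5) = -42. ✓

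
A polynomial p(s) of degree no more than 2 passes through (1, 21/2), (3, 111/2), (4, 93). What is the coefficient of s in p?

Write p(s) = as^2 + bs + c. Substituting each data point gives a linear system:
  a + b + c = 21/2
  9a + 3b + c = 111/2
  16a + 4b + c = 93
Solving the system yields a = 5, b = 5/2, c = 3.
So p(s) = 5s² + (5/2)s + 3.
The coefficient of s is 5/2.

5/2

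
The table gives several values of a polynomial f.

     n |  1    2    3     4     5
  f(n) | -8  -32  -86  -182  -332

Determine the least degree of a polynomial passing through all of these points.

3

Forward differences of the values at n = 1, 2, 3, 4, 5:
  f  : -8  -32  -86  -182  -332
  Δ  : -24  -54  -96  -150
  Δ^2: -30  -42  -54
  Δ^3: -12  -12
  Δ^4: 0
The third differences are constant (-12) and nonzero, while all higher differences vanish, so the minimal degree is 3.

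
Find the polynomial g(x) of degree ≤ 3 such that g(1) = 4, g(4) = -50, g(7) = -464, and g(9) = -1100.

g(x) = -2x^3 + 4x^2 + 4x - 2

Using the Lagrange interpolation formula with nodes 1, 4, 7, 9:
  L_0(x) = (x - 4)(x - 7)(x - 9) / -144
  L_1(x) = (x - 1)(x - 7)(x - 9) / 45
  L_2(x) = (x - 1)(x - 4)(x - 9) / -36
  L_3(x) = (x - 1)(x - 4)(x - 7) / 80
Then g(x) = 4·L_0(x) - 50·L_1(x) - 464·L_2(x) - 1100·L_3(x).
Expanding and collecting terms gives g(x) = -2x^3 + 4x^2 + 4x - 2.
Check: g(7) = -464. ✓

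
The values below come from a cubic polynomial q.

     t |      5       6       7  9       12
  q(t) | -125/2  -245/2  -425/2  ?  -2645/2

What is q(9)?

The 4 known points determine the degree-3 polynomial uniquely.
Write q(t) = at^3 + bt^2 + ct + d. Substituting each data point gives a linear system:
  125a + 25b + 5c + d = -125/2
  216a + 36b + 6c + d = -245/2
  343a + 49b + 7c + d = -425/2
  1728a + 144b + 12c + d = -2645/2
Solving the system yields a = -1, b = 3, c = -2, d = -5/2.
So q(t) = -t³ + 3t² - 2t - 5/2.
Then q(9) = -1013/2.

-1013/2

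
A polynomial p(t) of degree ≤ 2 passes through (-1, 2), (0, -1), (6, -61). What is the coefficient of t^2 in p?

Write p(t) = at^2 + bt + c. Substituting each data point gives a linear system:
  a - b + c = 2
  c = -1
  36a + 6b + c = -61
Solving the system yields a = -1, b = -4, c = -1.
So p(t) = -t² - 4t - 1.
The leading coefficient is -1.

-1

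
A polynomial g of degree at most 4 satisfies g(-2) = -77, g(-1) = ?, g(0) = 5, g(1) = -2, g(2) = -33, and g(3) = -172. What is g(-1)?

On equispaced nodes a degree-4 polynomial has vanishing fifth forward difference, so
  - g(-2) + 5·g(-1) - 10·g(0) + 10·g(1) - 5·g(2) + g(3) = 0.
Substituting the known values and solving for g(-1):
  5·g(-1) = 0
  g(-1) = 0.

0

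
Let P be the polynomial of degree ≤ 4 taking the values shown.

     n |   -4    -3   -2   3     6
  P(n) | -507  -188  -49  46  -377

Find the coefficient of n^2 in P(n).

Write P(n) = an^4 + bn^3 + cn^2 + dn + e. Substituting each data point gives a linear system:
  256a - 64b + 16c - 4d + e = -507
  81a - 27b + 9c - 3d + e = -188
  16a - 8b + 4c - 2d + e = -49
  81a + 27b + 9c + 3d + e = 46
  1296a + 216b + 36c + 6d + e = -377
Solving the system yields a = -1, b = 4, c = 1, d = 3, e = 1.
So P(n) = -n^4 + 4n^3 + n^2 + 3n + 1.
The coefficient of n^2 is 1.

1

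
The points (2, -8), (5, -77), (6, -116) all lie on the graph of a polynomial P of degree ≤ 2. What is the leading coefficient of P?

Write P(s) = as^2 + bs + c. Substituting each data point gives a linear system:
  4a + 2b + c = -8
  25a + 5b + c = -77
  36a + 6b + c = -116
Solving the system yields a = -4, b = 5, c = -2.
So P(s) = -4s^2 + 5s - 2.
The leading coefficient is -4.

-4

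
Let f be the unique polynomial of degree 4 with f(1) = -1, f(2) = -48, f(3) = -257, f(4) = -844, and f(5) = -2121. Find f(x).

Write f(x) = ax^4 + bx^3 + cx^2 + dx + e. Substituting each data point gives a linear system:
  a + b + c + d + e = -1
  16a + 8b + 4c + 2d + e = -48
  81a + 27b + 9c + 3d + e = -257
  256a + 64b + 16c + 4d + e = -844
  625a + 125b + 25c + 5d + e = -2121
Solving the system yields a = -4, b = 4, c = -5, d = 0, e = 4.
So f(x) = -4x^4 + 4x^3 - 5x^2 + 4.
Check: f(1) = -1. ✓

f(x) = -4x^4 + 4x^3 - 5x^2 + 4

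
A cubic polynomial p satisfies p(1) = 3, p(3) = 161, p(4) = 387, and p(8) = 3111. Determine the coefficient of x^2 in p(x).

Write p(x) = ax^3 + bx^2 + cx + d. Substituting each data point gives a linear system:
  a + b + c + d = 3
  27a + 9b + 3c + d = 161
  64a + 16b + 4c + d = 387
  512a + 64b + 8c + d = 3111
Solving the system yields a = 6, b = 1, c = -3, d = -1.
So p(x) = 6x^3 + x^2 - 3x - 1.
The coefficient of x^2 is 1.

1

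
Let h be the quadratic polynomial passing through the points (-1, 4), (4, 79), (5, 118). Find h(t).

h(t) = 4t^2 + 3t + 3

Write h(t) = at^2 + bt + c. Substituting each data point gives a linear system:
  a - b + c = 4
  16a + 4b + c = 79
  25a + 5b + c = 118
Solving the system yields a = 4, b = 3, c = 3.
So h(t) = 4t² + 3t + 3.
Check: h(4) = 79. ✓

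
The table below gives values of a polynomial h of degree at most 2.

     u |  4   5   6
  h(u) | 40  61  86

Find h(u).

Write h(u) = au^2 + bu + c. Substituting each data point gives a linear system:
  16a + 4b + c = 40
  25a + 5b + c = 61
  36a + 6b + c = 86
Solving the system yields a = 2, b = 3, c = -4.
So h(u) = 2u^2 + 3u - 4.
Check: h(5) = 61. ✓

h(u) = 2u^2 + 3u - 4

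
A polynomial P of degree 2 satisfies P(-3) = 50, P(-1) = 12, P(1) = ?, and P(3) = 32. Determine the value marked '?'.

The 3 known points determine the degree-2 polynomial uniquely.
Write P(u) = au^2 + bu + c. Substituting each data point gives a linear system:
  9a - 3b + c = 50
  a - b + c = 12
  9a + 3b + c = 32
Solving the system yields a = 4, b = -3, c = 5.
So P(u) = 4u^2 - 3u + 5.
Then P(1) = 6.

6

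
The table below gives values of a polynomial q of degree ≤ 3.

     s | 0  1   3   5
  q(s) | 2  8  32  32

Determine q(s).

Write q(s) = as^3 + bs^2 + cs + d. Substituting each data point gives a linear system:
  d = 2
  a + b + c + d = 8
  27a + 9b + 3c + d = 32
  125a + 25b + 5c + d = 32
Solving the system yields a = -1, b = 6, c = 1, d = 2.
So q(s) = -s^3 + 6s^2 + s + 2.
Check: q(5) = 32. ✓

q(s) = -s^3 + 6s^2 + s + 2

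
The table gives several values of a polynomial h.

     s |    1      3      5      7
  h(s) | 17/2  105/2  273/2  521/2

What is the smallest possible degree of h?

2

Forward differences of the values at s = 1, 3, 5, 7:
  h  : 17/2  105/2  273/2  521/2
  Δ  : 44  84  124
  Δ^2: 40  40
  Δ^3: 0
The second differences are constant (40) and nonzero, while all higher differences vanish, so the minimal degree is 2.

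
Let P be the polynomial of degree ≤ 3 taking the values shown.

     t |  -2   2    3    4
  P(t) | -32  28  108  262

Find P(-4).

-242

Write P(t) = at^3 + bt^2 + ct + d. Substituting each data point gives a linear system:
  -8a + 4b - 2c + d = -32
  8a + 4b + 2c + d = 28
  27a + 9b + 3c + d = 108
  64a + 16b + 4c + d = 262
Solving the system yields a = 4, b = 1, c = -1, d = -6.
So P(t) = 4t^3 + t^2 - t - 6.
Then P(-4) = -242.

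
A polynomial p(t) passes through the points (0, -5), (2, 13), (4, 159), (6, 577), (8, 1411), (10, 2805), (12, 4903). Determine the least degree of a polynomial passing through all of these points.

3

Forward differences of the values at t = 0, 2, 4, 6, 8, 10, 12:
  p  : -5  13  159  577  1411  2805  4903
  Δ  : 18  146  418  834  1394  2098
  Δ^2: 128  272  416  560  704
  Δ^3: 144  144  144  144
  Δ^4: 0  0  0
  Δ^5: 0  0
  Δ^6: 0
The third differences are constant (144) and nonzero, while all higher differences vanish, so the minimal degree is 3.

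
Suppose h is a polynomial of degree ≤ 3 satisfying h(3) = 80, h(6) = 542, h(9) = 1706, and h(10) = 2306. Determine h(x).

Using the Lagrange interpolation formula with nodes 3, 6, 9, 10:
  L_0(x) = (x - 6)(x - 9)(x - 10) / -126
  L_1(x) = (x - 3)(x - 9)(x - 10) / 36
  L_2(x) = (x - 3)(x - 6)(x - 10) / -18
  L_3(x) = (x - 3)(x - 6)(x - 9) / 28
Then h(x) = 80·L_0(x) + 542·L_1(x) + 1706·L_2(x) + 2306·L_3(x).
Expanding and collecting terms gives h(x) = 2x^3 + 3x^2 + x - 4.
Check: h(6) = 542. ✓

h(x) = 2x^3 + 3x^2 + x - 4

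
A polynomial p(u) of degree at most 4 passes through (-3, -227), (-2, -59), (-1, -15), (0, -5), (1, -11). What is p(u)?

p(u) = -3u^4 - 3u^3 - 5u^2 + 5u - 5

Write p(u) = au^4 + bu^3 + cu^2 + du + e. Substituting each data point gives a linear system:
  81a - 27b + 9c - 3d + e = -227
  16a - 8b + 4c - 2d + e = -59
  a - b + c - d + e = -15
  e = -5
  a + b + c + d + e = -11
Solving the system yields a = -3, b = -3, c = -5, d = 5, e = -5.
So p(u) = -3u^4 - 3u^3 - 5u^2 + 5u - 5.
Check: p(-3) = -227. ✓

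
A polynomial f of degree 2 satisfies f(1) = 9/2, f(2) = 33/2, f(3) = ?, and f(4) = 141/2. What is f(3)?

The 3 known points determine the degree-2 polynomial uniquely.
Write f(n) = an^2 + bn + c. Substituting each data point gives a linear system:
  a + b + c = 9/2
  4a + 2b + c = 33/2
  16a + 4b + c = 141/2
Solving the system yields a = 5, b = -3, c = 5/2.
So f(n) = 5n² - 3n + 5/2.
Then f(3) = 77/2.

77/2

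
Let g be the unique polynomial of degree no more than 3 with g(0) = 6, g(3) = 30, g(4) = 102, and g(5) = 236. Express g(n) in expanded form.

g(n) = 3n^3 - 5n^2 - 4n + 6

Using the Lagrange interpolation formula with nodes 0, 3, 4, 5:
  L_0(n) = (n - 3)(n - 4)(n - 5) / -60
  L_1(n) = n(n - 4)(n - 5) / 6
  L_2(n) = n(n - 3)(n - 5) / -4
  L_3(n) = n(n - 3)(n - 4) / 10
Then g(n) = 6·L_0(n) + 30·L_1(n) + 102·L_2(n) + 236·L_3(n).
Expanding and collecting terms gives g(n) = 3n³ - 5n² - 4n + 6.
Check: g(3) = 30. ✓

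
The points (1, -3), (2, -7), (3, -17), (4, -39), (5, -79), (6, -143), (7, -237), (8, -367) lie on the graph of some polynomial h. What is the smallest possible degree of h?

3

Forward differences of the values at x = 1, 2, 3, 4, 5, 6, 7, 8:
  h  : -3  -7  -17  -39  -79  -143  -237  -367
  Δ  : -4  -10  -22  -40  -64  -94  -130
  Δ^2: -6  -12  -18  -24  -30  -36
  Δ^3: -6  -6  -6  -6  -6
  Δ^4: 0  0  0  0
  Δ^5: 0  0  0
  Δ^6: 0  0
  Δ^7: 0
The third differences are constant (-6) and nonzero, while all higher differences vanish, so the minimal degree is 3.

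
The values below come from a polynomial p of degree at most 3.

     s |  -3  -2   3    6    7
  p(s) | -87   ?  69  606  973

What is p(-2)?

-26

The 4 known points determine the degree-3 polynomial uniquely.
Write p(s) = as^3 + bs^2 + cs + d. Substituting each data point gives a linear system:
  -27a + 9b - 3c + d = -87
  27a + 9b + 3c + d = 69
  216a + 36b + 6c + d = 606
  343a + 49b + 7c + d = 973
Solving the system yields a = 3, b = -1, c = -1, d = 0.
So p(s) = 3s^3 - s^2 - s.
Then p(-2) = -26.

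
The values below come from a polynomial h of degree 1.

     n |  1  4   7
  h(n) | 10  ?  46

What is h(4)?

28

The 2 known points determine the degree-1 polynomial uniquely.
Write h(n) = an + b. Substituting each data point gives a linear system:
  a + b = 10
  7a + b = 46
Solving the system yields a = 6, b = 4.
So h(n) = 6n + 4.
Then h(4) = 28.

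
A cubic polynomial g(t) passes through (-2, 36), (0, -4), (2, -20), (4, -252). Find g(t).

Write g(t) = at^3 + bt^2 + ct + d. Substituting each data point gives a linear system:
  -8a + 4b - 2c + d = 36
  d = -4
  8a + 4b + 2c + d = -20
  64a + 16b + 4c + d = -252
Solving the system yields a = -5, b = 3, c = 6, d = -4.
So g(t) = -5t^3 + 3t^2 + 6t - 4.
Check: g(2) = -20. ✓

g(t) = -5t^3 + 3t^2 + 6t - 4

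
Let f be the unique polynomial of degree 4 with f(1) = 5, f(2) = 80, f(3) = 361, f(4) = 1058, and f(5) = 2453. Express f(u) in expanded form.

Write f(u) = au^4 + bu^3 + cu^2 + du + e. Substituting each data point gives a linear system:
  a + b + c + d + e = 5
  16a + 8b + 4c + 2d + e = 80
  81a + 27b + 9c + 3d + e = 361
  256a + 64b + 16c + 4d + e = 1058
  625a + 125b + 25c + 5d + e = 2453
Solving the system yields a = 3, b = 5, c = -2, d = 1, e = -2.
So f(u) = 3u⁴ + 5u³ - 2u² + u - 2.
Check: f(2) = 80. ✓

f(u) = 3u^4 + 5u^3 - 2u^2 + u - 2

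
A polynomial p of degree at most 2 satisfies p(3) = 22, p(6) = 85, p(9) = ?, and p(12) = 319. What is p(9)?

184

The 3 known points determine the degree-2 polynomial uniquely.
Write p(s) = as^2 + bs + c. Substituting each data point gives a linear system:
  9a + 3b + c = 22
  36a + 6b + c = 85
  144a + 12b + c = 319
Solving the system yields a = 2, b = 3, c = -5.
So p(s) = 2s^2 + 3s - 5.
Then p(9) = 184.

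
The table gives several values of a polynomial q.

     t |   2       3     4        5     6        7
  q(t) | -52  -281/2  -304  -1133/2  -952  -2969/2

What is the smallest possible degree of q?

3

Forward differences of the values at t = 2, 3, 4, 5, 6, 7:
  q  : -52  -281/2  -304  -1133/2  -952  -2969/2
  Δ  : -177/2  -327/2  -525/2  -771/2  -1065/2
  Δ^2: -75  -99  -123  -147
  Δ^3: -24  -24  -24
  Δ^4: 0  0
  Δ^5: 0
The third differences are constant (-24) and nonzero, while all higher differences vanish, so the minimal degree is 3.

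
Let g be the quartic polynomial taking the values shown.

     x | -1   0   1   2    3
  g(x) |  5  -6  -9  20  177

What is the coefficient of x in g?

-5

Write g(x) = ax^4 + bx^3 + cx^2 + dx + e. Substituting each data point gives a linear system:
  a - b + c - d + e = 5
  e = -6
  a + b + c + d + e = -9
  16a + 8b + 4c + 2d + e = 20
  81a + 27b + 9c + 3d + e = 177
Solving the system yields a = 3, b = -2, c = 1, d = -5, e = -6.
So g(x) = 3x⁴ - 2x³ + x² - 5x - 6.
The coefficient of x is -5.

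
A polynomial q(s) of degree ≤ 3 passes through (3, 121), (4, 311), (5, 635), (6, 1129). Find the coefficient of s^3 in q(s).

6

Write q(s) = as^3 + bs^2 + cs + d. Substituting each data point gives a linear system:
  27a + 9b + 3c + d = 121
  64a + 16b + 4c + d = 311
  125a + 25b + 5c + d = 635
  216a + 36b + 6c + d = 1129
Solving the system yields a = 6, b = -5, c = 3, d = -5.
So q(s) = 6s^3 - 5s^2 + 3s - 5.
The leading coefficient is 6.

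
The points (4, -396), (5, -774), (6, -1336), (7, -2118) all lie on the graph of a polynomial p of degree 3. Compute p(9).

-4486

Using the Lagrange interpolation formula with nodes 4, 5, 6, 7:
  L_0(n) = (n - 5)(n - 6)(n - 7) / -6
  L_1(n) = (n - 4)(n - 6)(n - 7) / 2
  L_2(n) = (n - 4)(n - 5)(n - 7) / -2
  L_3(n) = (n - 4)(n - 5)(n - 6) / 6
Then p(n) = -396·L_0(n) - 774·L_1(n) - 1336·L_2(n) - 2118·L_3(n).
Expanding and collecting terms gives p(n) = -6n^3 - 2n^2 + 6n - 4.
Evaluating at n = 9: p(9) = -4486.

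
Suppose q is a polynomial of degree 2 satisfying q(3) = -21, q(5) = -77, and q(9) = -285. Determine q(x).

q(x) = -4x^2 + 4x + 3

Write q(x) = ax^2 + bx + c. Substituting each data point gives a linear system:
  9a + 3b + c = -21
  25a + 5b + c = -77
  81a + 9b + c = -285
Solving the system yields a = -4, b = 4, c = 3.
So q(x) = -4x^2 + 4x + 3.
Check: q(9) = -285. ✓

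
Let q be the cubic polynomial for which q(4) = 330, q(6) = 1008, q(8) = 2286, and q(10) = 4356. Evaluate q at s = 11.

Using the Lagrange interpolation formula with nodes 4, 6, 8, 10:
  L_0(s) = (s - 6)(s - 8)(s - 10) / -48
  L_1(s) = (s - 4)(s - 8)(s - 10) / 16
  L_2(s) = (s - 4)(s - 6)(s - 10) / -16
  L_3(s) = (s - 4)(s - 6)(s - 8) / 48
Then q(s) = 330·L_0(s) + 1008·L_1(s) + 2286·L_2(s) + 4356·L_3(s).
Expanding and collecting terms gives q(s) = 4s^3 + 3s^2 + 5s + 6.
Evaluating at s = 11: q(11) = 5748.

5748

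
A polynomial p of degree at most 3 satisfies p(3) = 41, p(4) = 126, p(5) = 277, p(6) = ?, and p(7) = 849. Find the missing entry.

The 4 known points determine the degree-3 polynomial uniquely.
Write p(t) = at^3 + bt^2 + ct + d. Substituting each data point gives a linear system:
  27a + 9b + 3c + d = 41
  64a + 16b + 4c + d = 126
  125a + 25b + 5c + d = 277
  343a + 49b + 7c + d = 849
Solving the system yields a = 3, b = -3, c = -5, d = 2.
So p(t) = 3t³ - 3t² - 5t + 2.
Then p(6) = 512.

512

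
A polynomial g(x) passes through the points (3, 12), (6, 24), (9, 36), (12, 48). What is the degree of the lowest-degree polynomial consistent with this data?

1

Forward differences of the values at x = 3, 6, 9, 12:
  g  : 12  24  36  48
  Δ  : 12  12  12
  Δ^2: 0  0
  Δ^3: 0
The first differences are constant (12) and nonzero, while all higher differences vanish, so the minimal degree is 1.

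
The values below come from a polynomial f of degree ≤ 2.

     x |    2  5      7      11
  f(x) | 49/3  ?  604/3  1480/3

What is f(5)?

The 3 known points determine the degree-2 polynomial uniquely.
Write f(x) = ax^2 + bx + c. Substituting each data point gives a linear system:
  4a + 2b + c = 49/3
  49a + 7b + c = 604/3
  121a + 11b + c = 1480/3
Solving the system yields a = 4, b = 1, c = -5/3.
So f(x) = 4x^2 + x - 5/3.
Then f(5) = 310/3.

310/3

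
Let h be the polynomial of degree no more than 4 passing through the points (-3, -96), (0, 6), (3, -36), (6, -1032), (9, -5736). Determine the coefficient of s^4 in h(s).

Write h(s) = as^4 + bs^3 + cs^2 + ds + e. Substituting each data point gives a linear system:
  81a - 27b + 9c - 3d + e = -96
  e = 6
  81a + 27b + 9c + 3d + e = -36
  1296a + 216b + 36c + 6d + e = -1032
  6561a + 729b + 81c + 9d + e = -5736
Solving the system yields a = -1, b = 1, c = 1, d = 1, e = 6.
So h(s) = -s⁴ + s³ + s² + s + 6.
The leading coefficient is -1.

-1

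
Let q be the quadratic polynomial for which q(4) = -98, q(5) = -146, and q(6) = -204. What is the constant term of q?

Write q(x) = ax^2 + bx + c. Substituting each data point gives a linear system:
  16a + 4b + c = -98
  25a + 5b + c = -146
  36a + 6b + c = -204
Solving the system yields a = -5, b = -3, c = -6.
So q(x) = -5x² - 3x - 6.
The constant term is -6.

-6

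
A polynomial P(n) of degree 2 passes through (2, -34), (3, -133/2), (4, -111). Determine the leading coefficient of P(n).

-6

Write P(n) = an^2 + bn + c. Substituting each data point gives a linear system:
  4a + 2b + c = -34
  9a + 3b + c = -133/2
  16a + 4b + c = -111
Solving the system yields a = -6, b = -5/2, c = -5.
So P(n) = -6n² - (5/2)n - 5.
The leading coefficient is -6.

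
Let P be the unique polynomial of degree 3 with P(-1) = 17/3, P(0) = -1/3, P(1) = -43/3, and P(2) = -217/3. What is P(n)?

Using the Lagrange interpolation formula with nodes -1, 0, 1, 2:
  L_0(n) = n(n - 1)(n - 2) / -6
  L_1(n) = (n + 1)(n - 1)(n - 2) / 2
  L_2(n) = (n + 1)n(n - 2) / -2
  L_3(n) = (n + 1)n(n - 1) / 6
Then P(n) = 17/3·L_0(n) - 1/3·L_1(n) - 43/3·L_2(n) - 217/3·L_3(n).
Expanding and collecting terms gives P(n) = -6n^3 - 4n^2 - 4n - 1/3.
Check: P(-1) = 17/3. ✓

P(n) = -6n^3 - 4n^2 - 4n - 1/3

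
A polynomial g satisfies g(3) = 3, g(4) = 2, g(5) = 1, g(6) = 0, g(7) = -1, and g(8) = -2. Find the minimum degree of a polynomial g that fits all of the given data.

1

Forward differences of the values at s = 3, 4, 5, 6, 7, 8:
  g  : 3  2  1  0  -1  -2
  Δ  : -1  -1  -1  -1  -1
  Δ^2: 0  0  0  0
  Δ^3: 0  0  0
  Δ^4: 0  0
  Δ^5: 0
The first differences are constant (-1) and nonzero, while all higher differences vanish, so the minimal degree is 1.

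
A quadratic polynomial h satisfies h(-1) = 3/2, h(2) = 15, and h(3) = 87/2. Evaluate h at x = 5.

Using the Lagrange interpolation formula with nodes -1, 2, 3:
  L_0(x) = (x - 2)(x - 3) / 12
  L_1(x) = (x + 1)(x - 3) / -3
  L_2(x) = (x + 1)(x - 2) / 4
Then h(x) = 3/2·L_0(x) + 15·L_1(x) + 87/2·L_2(x).
Expanding and collecting terms gives h(x) = 6x^2 - (3/2)x - 6.
Evaluating at x = 5: h(5) = 273/2.

273/2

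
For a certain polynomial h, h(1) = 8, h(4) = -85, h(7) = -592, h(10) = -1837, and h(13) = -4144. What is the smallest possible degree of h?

Forward differences of the values at t = 1, 4, 7, 10, 13:
  h  : 8  -85  -592  -1837  -4144
  Δ  : -93  -507  -1245  -2307
  Δ^2: -414  -738  -1062
  Δ^3: -324  -324
  Δ^4: 0
The third differences are constant (-324) and nonzero, while all higher differences vanish, so the minimal degree is 3.

3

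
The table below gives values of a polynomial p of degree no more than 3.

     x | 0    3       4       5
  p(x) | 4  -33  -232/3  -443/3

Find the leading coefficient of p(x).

-1

Write p(x) = ax^3 + bx^2 + cx + d. Substituting each data point gives a linear system:
  d = 4
  27a + 9b + 3c + d = -33
  64a + 16b + 4c + d = -232/3
  125a + 25b + 5c + d = -443/3
Solving the system yields a = -1, b = -1, c = -1/3, d = 4.
So p(x) = -x^3 - x^2 - (1/3)x + 4.
The leading coefficient is -1.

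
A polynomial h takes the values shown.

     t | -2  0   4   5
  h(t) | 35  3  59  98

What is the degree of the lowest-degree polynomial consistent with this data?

2

Divided differences on the nodes -2, 0, 4, 5:
  order 0: 35  3  59  98
  order 1: -16  14  39
  order 2: 5  5
  order 3: 0
The order-2 divided differences are all 5 (nonzero) and every higher order vanishes, so the data lies on a polynomial of degree exactly 2.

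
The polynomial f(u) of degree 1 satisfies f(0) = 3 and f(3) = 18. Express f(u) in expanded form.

f(u) = 5u + 3

Write f(u) = au + b. Substituting each data point gives a linear system:
  b = 3
  3a + b = 18
Solving the system yields a = 5, b = 3.
So f(u) = 5u + 3.
Check: f(0) = 3. ✓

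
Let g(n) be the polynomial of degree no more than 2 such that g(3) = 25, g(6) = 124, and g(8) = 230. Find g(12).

538

Write g(n) = an^2 + bn + c. Substituting each data point gives a linear system:
  9a + 3b + c = 25
  36a + 6b + c = 124
  64a + 8b + c = 230
Solving the system yields a = 4, b = -3, c = -2.
So g(n) = 4n² - 3n - 2.
Then g(12) = 538.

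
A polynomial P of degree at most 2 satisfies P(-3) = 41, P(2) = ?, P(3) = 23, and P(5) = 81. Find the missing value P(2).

6

The 3 known points determine the degree-2 polynomial uniquely.
Write P(n) = an^2 + bn + c. Substituting each data point gives a linear system:
  9a - 3b + c = 41
  9a + 3b + c = 23
  25a + 5b + c = 81
Solving the system yields a = 4, b = -3, c = -4.
So P(n) = 4n² - 3n - 4.
Then P(2) = 6.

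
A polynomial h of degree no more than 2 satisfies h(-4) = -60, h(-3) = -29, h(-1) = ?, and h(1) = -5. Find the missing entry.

The 3 known points determine the degree-2 polynomial uniquely.
Write h(x) = ax^2 + bx + c. Substituting each data point gives a linear system:
  16a - 4b + c = -60
  9a - 3b + c = -29
  a + b + c = -5
Solving the system yields a = -5, b = -4, c = 4.
So h(x) = -5x² - 4x + 4.
Then h(-1) = 3.

3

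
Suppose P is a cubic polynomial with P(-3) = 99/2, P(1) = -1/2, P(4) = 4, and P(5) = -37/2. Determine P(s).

Write P(s) = as^3 + bs^2 + cs + d. Substituting each data point gives a linear system:
  -27a + 9b - 3c + d = 99/2
  a + b + c + d = -1/2
  64a + 16b + 4c + d = 4
  125a + 25b + 5c + d = -37/2
Solving the system yields a = -1, b = 4, c = 5/2, d = -6.
So P(s) = -s³ + 4s² + (5/2)s - 6.
Check: P(-3) = 99/2. ✓

P(s) = -s^3 + 4s^2 + (5/2)s - 6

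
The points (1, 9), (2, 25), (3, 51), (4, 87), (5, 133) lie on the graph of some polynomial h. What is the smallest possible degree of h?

Forward differences of the values at x = 1, 2, 3, 4, 5:
  h  : 9  25  51  87  133
  Δ  : 16  26  36  46
  Δ^2: 10  10  10
  Δ^3: 0  0
  Δ^4: 0
The second differences are constant (10) and nonzero, while all higher differences vanish, so the minimal degree is 2.

2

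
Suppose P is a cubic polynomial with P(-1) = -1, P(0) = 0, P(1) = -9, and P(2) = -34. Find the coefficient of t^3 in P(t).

-1

Write P(t) = at^3 + bt^2 + ct + d. Substituting each data point gives a linear system:
  -a + b - c + d = -1
  d = 0
  a + b + c + d = -9
  8a + 4b + 2c + d = -34
Solving the system yields a = -1, b = -5, c = -3, d = 0.
So P(t) = -t^3 - 5t^2 - 3t.
The leading coefficient is -1.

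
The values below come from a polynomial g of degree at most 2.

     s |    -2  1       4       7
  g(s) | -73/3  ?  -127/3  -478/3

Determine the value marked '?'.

The 3 known points determine the degree-2 polynomial uniquely.
Write g(s) = as^2 + bs + c. Substituting each data point gives a linear system:
  4a - 2b + c = -73/3
  16a + 4b + c = -127/3
  49a + 7b + c = -478/3
Solving the system yields a = -4, b = 5, c = 5/3.
So g(s) = -4s^2 + 5s + 5/3.
Then g(1) = 8/3.

8/3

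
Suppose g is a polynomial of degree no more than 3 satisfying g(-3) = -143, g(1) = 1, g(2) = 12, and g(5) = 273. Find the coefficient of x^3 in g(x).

3

Write g(x) = ax^3 + bx^2 + cx + d. Substituting each data point gives a linear system:
  -27a + 9b - 3c + d = -143
  a + b + c + d = 1
  8a + 4b + 2c + d = 12
  125a + 25b + 5c + d = 273
Solving the system yields a = 3, b = -5, c = 5, d = -2.
So g(x) = 3x^3 - 5x^2 + 5x - 2.
The leading coefficient is 3.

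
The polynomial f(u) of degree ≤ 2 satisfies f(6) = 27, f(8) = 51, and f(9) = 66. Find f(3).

Using the Lagrange interpolation formula with nodes 6, 8, 9:
  L_0(u) = (u - 8)(u - 9) / 6
  L_1(u) = (u - 6)(u - 9) / -2
  L_2(u) = (u - 6)(u - 8) / 3
Then f(u) = 27·L_0(u) + 51·L_1(u) + 66·L_2(u).
Expanding and collecting terms gives f(u) = u^2 - 2u + 3.
Evaluating at u = 3: f(3) = 6.

6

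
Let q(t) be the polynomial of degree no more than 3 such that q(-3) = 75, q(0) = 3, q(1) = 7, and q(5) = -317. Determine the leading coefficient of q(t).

-3

Write q(t) = at^3 + bt^2 + ct + d. Substituting each data point gives a linear system:
  -27a + 9b - 3c + d = 75
  d = 3
  a + b + c + d = 7
  125a + 25b + 5c + d = -317
Solving the system yields a = -3, b = 1, c = 6, d = 3.
So q(t) = -3t³ + t² + 6t + 3.
The leading coefficient is -3.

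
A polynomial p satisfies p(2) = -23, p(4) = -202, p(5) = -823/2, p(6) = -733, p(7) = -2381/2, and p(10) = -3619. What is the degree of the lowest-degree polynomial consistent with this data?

Divided differences on the nodes 2, 4, 5, 6, 7, 10:
  order 0: -23  -202  -823/2  -733  -2381/2  -3619
  order 1: -179/2  -419/2  -643/2  -915/2  -1619/2
  order 2: -40  -56  -68  -88
  order 3: -4  -4  -4
  order 4: 0  0
  order 5: 0
The order-3 divided differences are all -4 (nonzero) and every higher order vanishes, so the data lies on a polynomial of degree exactly 3.

3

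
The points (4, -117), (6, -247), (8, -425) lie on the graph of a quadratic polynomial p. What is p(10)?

Using the Lagrange interpolation formula with nodes 4, 6, 8:
  L_0(s) = (s - 6)(s - 8) / 8
  L_1(s) = (s - 4)(s - 8) / -4
  L_2(s) = (s - 4)(s - 6) / 8
Then p(s) = -117·L_0(s) - 247·L_1(s) - 425·L_2(s).
Expanding and collecting terms gives p(s) = -6s² - 5s - 1.
Evaluating at s = 10: p(10) = -651.

-651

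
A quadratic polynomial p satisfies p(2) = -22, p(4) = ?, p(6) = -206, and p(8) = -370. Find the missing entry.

On equispaced nodes a degree-2 polynomial has vanishing third forward difference, so
  - p(2) + 3·p(4) - 3·p(6) + p(8) = 0.
Substituting the known values and solving for p(4):
  3·p(4) = -270
  p(4) = -90.

-90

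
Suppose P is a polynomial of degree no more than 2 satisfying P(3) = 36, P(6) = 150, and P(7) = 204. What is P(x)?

Write P(x) = ax^2 + bx + c. Substituting each data point gives a linear system:
  9a + 3b + c = 36
  36a + 6b + c = 150
  49a + 7b + c = 204
Solving the system yields a = 4, b = 2, c = -6.
So P(x) = 4x^2 + 2x - 6.
Check: P(6) = 150. ✓

P(x) = 4x^2 + 2x - 6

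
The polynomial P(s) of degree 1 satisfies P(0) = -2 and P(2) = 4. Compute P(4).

Write P(s) = as + b. Substituting each data point gives a linear system:
  b = -2
  2a + b = 4
Solving the system yields a = 3, b = -2.
So P(s) = 3s - 2.
Then P(4) = 10.

10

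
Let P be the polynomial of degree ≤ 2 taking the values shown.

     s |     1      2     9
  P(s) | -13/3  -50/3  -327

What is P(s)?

P(s) = -4s^2 - (1/3)s

Write P(s) = as^2 + bs + c. Substituting each data point gives a linear system:
  a + b + c = -13/3
  4a + 2b + c = -50/3
  81a + 9b + c = -327
Solving the system yields a = -4, b = -1/3, c = 0.
So P(s) = -4s² - (1/3)s.
Check: P(1) = -13/3. ✓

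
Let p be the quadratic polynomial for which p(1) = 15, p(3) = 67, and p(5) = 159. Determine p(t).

Using the Lagrange interpolation formula with nodes 1, 3, 5:
  L_0(t) = (t - 3)(t - 5) / 8
  L_1(t) = (t - 1)(t - 5) / -4
  L_2(t) = (t - 1)(t - 3) / 8
Then p(t) = 15·L_0(t) + 67·L_1(t) + 159·L_2(t).
Expanding and collecting terms gives p(t) = 5t^2 + 6t + 4.
Check: p(3) = 67. ✓

p(t) = 5t^2 + 6t + 4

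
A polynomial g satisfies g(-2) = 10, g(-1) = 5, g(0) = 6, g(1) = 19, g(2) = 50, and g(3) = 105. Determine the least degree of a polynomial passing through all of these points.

3

Forward differences of the values at u = -2, -1, 0, 1, 2, 3:
  g  : 10  5  6  19  50  105
  Δ  : -5  1  13  31  55
  Δ^2: 6  12  18  24
  Δ^3: 6  6  6
  Δ^4: 0  0
  Δ^5: 0
The third differences are constant (6) and nonzero, while all higher differences vanish, so the minimal degree is 3.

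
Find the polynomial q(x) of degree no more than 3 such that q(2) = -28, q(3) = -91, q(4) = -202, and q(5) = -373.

q(x) = -2x^3 - 6x^2 + 5x + 2

Write q(x) = ax^3 + bx^2 + cx + d. Substituting each data point gives a linear system:
  8a + 4b + 2c + d = -28
  27a + 9b + 3c + d = -91
  64a + 16b + 4c + d = -202
  125a + 25b + 5c + d = -373
Solving the system yields a = -2, b = -6, c = 5, d = 2.
So q(x) = -2x^3 - 6x^2 + 5x + 2.
Check: q(3) = -91. ✓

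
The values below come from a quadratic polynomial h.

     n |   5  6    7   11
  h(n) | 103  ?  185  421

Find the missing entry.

The 3 known points determine the degree-2 polynomial uniquely.
Write h(n) = an^2 + bn + c. Substituting each data point gives a linear system:
  25a + 5b + c = 103
  49a + 7b + c = 185
  121a + 11b + c = 421
Solving the system yields a = 3, b = 5, c = 3.
So h(n) = 3n^2 + 5n + 3.
Then h(6) = 141.

141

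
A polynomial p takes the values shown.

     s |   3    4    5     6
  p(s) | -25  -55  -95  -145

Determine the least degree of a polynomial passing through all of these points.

2

Forward differences of the values at s = 3, 4, 5, 6:
  p  : -25  -55  -95  -145
  Δ  : -30  -40  -50
  Δ^2: -10  -10
  Δ^3: 0
The second differences are constant (-10) and nonzero, while all higher differences vanish, so the minimal degree is 2.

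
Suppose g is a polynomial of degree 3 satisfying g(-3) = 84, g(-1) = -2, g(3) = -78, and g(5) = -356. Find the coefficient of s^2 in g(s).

1

Write g(s) = as^3 + bs^2 + cs + d. Substituting each data point gives a linear system:
  -27a + 9b - 3c + d = 84
  -a + b - c + d = -2
  27a + 9b + 3c + d = -78
  125a + 25b + 5c + d = -356
Solving the system yields a = -3, b = 1, c = 0, d = -6.
So g(s) = -3s^3 + s^2 - 6.
The coefficient of s^2 is 1.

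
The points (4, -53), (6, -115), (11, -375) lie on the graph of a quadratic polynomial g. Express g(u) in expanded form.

Write g(u) = au^2 + bu + c. Substituting each data point gives a linear system:
  16a + 4b + c = -53
  36a + 6b + c = -115
  121a + 11b + c = -375
Solving the system yields a = -3, b = -1, c = -1.
So g(u) = -3u² - u - 1.
Check: g(11) = -375. ✓

g(u) = -3u^2 - u - 1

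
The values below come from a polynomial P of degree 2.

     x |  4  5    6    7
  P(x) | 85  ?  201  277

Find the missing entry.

On equispaced nodes a degree-2 polynomial has vanishing third forward difference, so
  - P(4) + 3·P(5) - 3·P(6) + P(7) = 0.
Substituting the known values and solving for P(5):
  3·P(5) = 411
  P(5) = 137.

137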